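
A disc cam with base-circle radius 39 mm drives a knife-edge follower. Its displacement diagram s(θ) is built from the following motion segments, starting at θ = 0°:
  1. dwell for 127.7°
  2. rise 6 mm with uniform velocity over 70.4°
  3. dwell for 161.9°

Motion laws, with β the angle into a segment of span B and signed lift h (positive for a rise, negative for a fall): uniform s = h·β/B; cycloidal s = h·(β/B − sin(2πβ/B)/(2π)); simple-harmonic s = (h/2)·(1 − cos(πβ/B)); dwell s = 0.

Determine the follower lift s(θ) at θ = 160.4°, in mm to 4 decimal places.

seg 1 [0°–127.7°] dwell: s stays 0.0000
seg 2 [127.7°–198.1°] uniform, h=6: θ=160.4° here. β=32.7, B=70.4. 6·32.7/70.4 = 2.7869 → s = 2.7869

2.7869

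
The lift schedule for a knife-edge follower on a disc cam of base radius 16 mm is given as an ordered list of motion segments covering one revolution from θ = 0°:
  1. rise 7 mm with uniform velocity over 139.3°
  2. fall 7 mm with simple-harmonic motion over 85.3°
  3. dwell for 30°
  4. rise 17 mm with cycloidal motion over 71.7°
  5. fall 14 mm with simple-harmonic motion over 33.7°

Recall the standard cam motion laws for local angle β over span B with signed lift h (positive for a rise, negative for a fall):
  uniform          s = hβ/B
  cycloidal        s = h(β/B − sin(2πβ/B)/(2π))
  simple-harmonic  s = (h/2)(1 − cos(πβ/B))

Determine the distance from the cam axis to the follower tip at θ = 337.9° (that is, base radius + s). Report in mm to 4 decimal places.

seg 1 [0°–139.3°] uniform, h=7: full span → s += 7 → s = 7.0000
seg 2 [139.3°–224.6°] simple-harmonic, h=-7: full span → s += -7 → s = 0.0000
seg 3 [224.6°–254.6°] dwell: s stays 0.0000
seg 4 [254.6°–326.3°] cycloidal, h=17: full span → s += 17 → s = 17.0000
seg 5 [326.3°–360°] simple-harmonic, h=-14: θ=337.9° here. β=11.6, B=33.7. -14/2·(1 − cos(π·0.3442)) = -3.7092 → s = 13.2908
radial distance = base radius + s = 16 + 13.2908 = 29.2908

29.2908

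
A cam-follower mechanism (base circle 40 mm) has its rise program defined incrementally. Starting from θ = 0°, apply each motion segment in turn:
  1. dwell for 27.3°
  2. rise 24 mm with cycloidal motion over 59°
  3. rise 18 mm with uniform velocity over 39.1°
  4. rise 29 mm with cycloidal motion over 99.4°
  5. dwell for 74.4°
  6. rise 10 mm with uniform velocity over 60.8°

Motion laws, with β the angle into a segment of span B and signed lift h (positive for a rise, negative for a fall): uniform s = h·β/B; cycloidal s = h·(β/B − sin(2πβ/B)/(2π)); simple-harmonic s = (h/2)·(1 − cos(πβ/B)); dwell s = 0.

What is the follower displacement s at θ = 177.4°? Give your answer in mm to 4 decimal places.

seg 1 [0°–27.3°] dwell: s stays 0.0000
seg 2 [27.3°–86.3°] cycloidal, h=24: full span → s += 24 → s = 24.0000
seg 3 [86.3°–125.4°] uniform, h=18: full span → s += 18 → s = 42.0000
seg 4 [125.4°–224.8°] cycloidal, h=29: θ=177.4° here. β=52, B=99.4. 29·(0.5231 − sin(2π·0.5231)/(2π)) = 15.8397 → s = 57.8397

57.8397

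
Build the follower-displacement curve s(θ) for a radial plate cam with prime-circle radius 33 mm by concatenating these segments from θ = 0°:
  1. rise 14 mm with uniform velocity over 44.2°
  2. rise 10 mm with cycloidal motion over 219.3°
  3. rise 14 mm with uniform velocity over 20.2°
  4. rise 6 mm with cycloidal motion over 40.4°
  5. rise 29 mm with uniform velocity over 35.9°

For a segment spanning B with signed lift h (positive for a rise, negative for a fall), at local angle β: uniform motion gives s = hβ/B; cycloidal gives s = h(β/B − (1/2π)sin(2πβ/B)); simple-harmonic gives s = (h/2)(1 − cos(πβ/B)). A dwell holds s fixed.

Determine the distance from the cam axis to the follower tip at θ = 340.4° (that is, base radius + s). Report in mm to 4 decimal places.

seg 1 [0°–44.2°] uniform, h=14: full span → s += 14 → s = 14.0000
seg 2 [44.2°–263.5°] cycloidal, h=10: full span → s += 10 → s = 24.0000
seg 3 [263.5°–283.7°] uniform, h=14: full span → s += 14 → s = 38.0000
seg 4 [283.7°–324.1°] cycloidal, h=6: full span → s += 6 → s = 44.0000
seg 5 [324.1°–360°] uniform, h=29: θ=340.4° here. β=16.3, B=35.9. 29·16.3/35.9 = 13.1671 → s = 57.1671
radial distance = base radius + s = 33 + 57.1671 = 90.1671

90.1671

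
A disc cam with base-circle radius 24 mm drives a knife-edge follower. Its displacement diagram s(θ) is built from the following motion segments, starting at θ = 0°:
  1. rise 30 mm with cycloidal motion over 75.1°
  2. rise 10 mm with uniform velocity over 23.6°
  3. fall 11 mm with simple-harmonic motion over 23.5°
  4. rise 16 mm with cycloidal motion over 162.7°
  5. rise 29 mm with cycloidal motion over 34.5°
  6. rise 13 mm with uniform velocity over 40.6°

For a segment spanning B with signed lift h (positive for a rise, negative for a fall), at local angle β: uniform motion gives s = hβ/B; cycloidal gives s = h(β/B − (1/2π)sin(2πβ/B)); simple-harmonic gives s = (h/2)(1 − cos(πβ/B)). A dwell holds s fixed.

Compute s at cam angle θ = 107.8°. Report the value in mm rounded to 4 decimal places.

seg 1 [0°–75.1°] cycloidal, h=30: full span → s += 30 → s = 30.0000
seg 2 [75.1°–98.7°] uniform, h=10: full span → s += 10 → s = 40.0000
seg 3 [98.7°–122.2°] simple-harmonic, h=-11: θ=107.8° here. β=9.1, B=23.5. -11/2·(1 − cos(π·0.3872)) = -3.5920 → s = 36.4080

36.4080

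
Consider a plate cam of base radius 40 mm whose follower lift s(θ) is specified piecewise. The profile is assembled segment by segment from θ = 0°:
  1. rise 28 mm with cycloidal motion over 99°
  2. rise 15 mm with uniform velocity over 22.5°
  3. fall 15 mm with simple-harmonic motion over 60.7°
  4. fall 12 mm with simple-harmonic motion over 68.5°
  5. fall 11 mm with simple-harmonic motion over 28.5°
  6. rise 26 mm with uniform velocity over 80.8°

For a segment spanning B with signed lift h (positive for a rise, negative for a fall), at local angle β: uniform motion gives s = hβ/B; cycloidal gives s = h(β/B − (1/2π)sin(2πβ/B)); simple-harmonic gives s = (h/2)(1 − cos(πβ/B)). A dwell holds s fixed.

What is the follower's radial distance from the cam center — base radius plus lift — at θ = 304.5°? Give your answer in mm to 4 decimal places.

seg 1 [0°–99°] cycloidal, h=28: full span → s += 28 → s = 28.0000
seg 2 [99°–121.5°] uniform, h=15: full span → s += 15 → s = 43.0000
seg 3 [121.5°–182.2°] simple-harmonic, h=-15: full span → s += -15 → s = 28.0000
seg 4 [182.2°–250.7°] simple-harmonic, h=-12: full span → s += -12 → s = 16.0000
seg 5 [250.7°–279.2°] simple-harmonic, h=-11: full span → s += -11 → s = 5.0000
seg 6 [279.2°–360°] uniform, h=26: θ=304.5° here. β=25.3, B=80.8. 26·25.3/80.8 = 8.1411 → s = 13.1411
radial distance = base radius + s = 40 + 13.1411 = 53.1411

53.1411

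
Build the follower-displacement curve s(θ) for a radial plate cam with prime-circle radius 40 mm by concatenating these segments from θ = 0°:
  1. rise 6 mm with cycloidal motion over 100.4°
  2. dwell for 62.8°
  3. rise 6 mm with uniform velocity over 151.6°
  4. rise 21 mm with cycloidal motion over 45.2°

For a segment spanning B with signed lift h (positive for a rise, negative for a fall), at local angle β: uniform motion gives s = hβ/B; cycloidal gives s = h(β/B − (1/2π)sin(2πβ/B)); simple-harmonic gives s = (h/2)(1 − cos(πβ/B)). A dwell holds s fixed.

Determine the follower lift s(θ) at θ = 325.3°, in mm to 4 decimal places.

seg 1 [0°–100.4°] cycloidal, h=6: full span → s += 6 → s = 6.0000
seg 2 [100.4°–163.2°] dwell: s stays 6.0000
seg 3 [163.2°–314.8°] uniform, h=6: full span → s += 6 → s = 12.0000
seg 4 [314.8°–360°] cycloidal, h=21: θ=325.3° here. β=10.5, B=45.2. 21·(0.2323 − sin(2π·0.2323)/(2π)) = 1.5567 → s = 13.5567

13.5567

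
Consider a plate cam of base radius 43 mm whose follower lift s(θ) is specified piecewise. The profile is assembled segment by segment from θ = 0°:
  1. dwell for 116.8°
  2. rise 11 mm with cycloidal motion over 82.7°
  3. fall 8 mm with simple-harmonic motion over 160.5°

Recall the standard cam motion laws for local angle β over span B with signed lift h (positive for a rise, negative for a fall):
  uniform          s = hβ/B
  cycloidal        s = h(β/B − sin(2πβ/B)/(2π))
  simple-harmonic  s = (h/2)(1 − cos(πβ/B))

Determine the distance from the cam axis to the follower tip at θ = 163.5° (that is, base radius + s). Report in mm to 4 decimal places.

seg 1 [0°–116.8°] dwell: s stays 0.0000
seg 2 [116.8°–199.5°] cycloidal, h=11: θ=163.5° here. β=46.7, B=82.7. 11·(0.5647 − sin(2π·0.5647)/(2π)) = 6.9038 → s = 6.9038
radial distance = base radius + s = 43 + 6.9038 = 49.9038

49.9038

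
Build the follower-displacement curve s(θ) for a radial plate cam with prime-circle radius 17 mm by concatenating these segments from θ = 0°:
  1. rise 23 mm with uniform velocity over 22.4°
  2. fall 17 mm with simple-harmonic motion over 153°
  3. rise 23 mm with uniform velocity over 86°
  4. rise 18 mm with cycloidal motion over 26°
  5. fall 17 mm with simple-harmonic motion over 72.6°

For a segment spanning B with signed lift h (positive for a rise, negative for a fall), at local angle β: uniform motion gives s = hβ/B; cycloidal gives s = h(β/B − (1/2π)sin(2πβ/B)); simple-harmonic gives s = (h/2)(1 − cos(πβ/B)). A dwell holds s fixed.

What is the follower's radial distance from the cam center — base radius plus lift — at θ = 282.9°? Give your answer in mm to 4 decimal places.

seg 1 [0°–22.4°] uniform, h=23: full span → s += 23 → s = 23.0000
seg 2 [22.4°–175.4°] simple-harmonic, h=-17: full span → s += -17 → s = 6.0000
seg 3 [175.4°–261.4°] uniform, h=23: full span → s += 23 → s = 29.0000
seg 4 [261.4°–287.4°] cycloidal, h=18: θ=282.9° here. β=21.5, B=26. 18·(0.8269 − sin(2π·0.8269)/(2π)) = 17.4213 → s = 46.4213
radial distance = base radius + s = 17 + 46.4213 = 63.4213

63.4213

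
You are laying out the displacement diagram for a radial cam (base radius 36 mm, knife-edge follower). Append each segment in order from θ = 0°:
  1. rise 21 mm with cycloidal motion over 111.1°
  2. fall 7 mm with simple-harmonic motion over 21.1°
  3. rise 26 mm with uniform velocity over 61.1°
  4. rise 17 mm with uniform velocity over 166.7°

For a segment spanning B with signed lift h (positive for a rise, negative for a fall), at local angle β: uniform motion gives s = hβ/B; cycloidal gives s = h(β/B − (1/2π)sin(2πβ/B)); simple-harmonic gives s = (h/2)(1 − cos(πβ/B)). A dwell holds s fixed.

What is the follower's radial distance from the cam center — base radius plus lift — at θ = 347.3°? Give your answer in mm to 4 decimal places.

seg 1 [0°–111.1°] cycloidal, h=21: full span → s += 21 → s = 21.0000
seg 2 [111.1°–132.2°] simple-harmonic, h=-7: full span → s += -7 → s = 14.0000
seg 3 [132.2°–193.3°] uniform, h=26: full span → s += 26 → s = 40.0000
seg 4 [193.3°–360°] uniform, h=17: θ=347.3° here. β=154, B=166.7. 17·154/166.7 = 15.7049 → s = 55.7049
radial distance = base radius + s = 36 + 55.7049 = 91.7049

91.7049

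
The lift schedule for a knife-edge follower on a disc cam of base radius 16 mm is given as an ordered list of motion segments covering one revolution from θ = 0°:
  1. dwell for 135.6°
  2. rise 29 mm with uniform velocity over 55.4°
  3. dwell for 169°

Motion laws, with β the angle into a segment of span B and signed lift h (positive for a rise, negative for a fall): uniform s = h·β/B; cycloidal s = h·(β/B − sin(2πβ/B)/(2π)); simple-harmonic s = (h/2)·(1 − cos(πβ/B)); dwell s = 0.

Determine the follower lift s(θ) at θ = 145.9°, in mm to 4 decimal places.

seg 1 [0°–135.6°] dwell: s stays 0.0000
seg 2 [135.6°–191°] uniform, h=29: θ=145.9° here. β=10.3, B=55.4. 29·10.3/55.4 = 5.3917 → s = 5.3917

5.3917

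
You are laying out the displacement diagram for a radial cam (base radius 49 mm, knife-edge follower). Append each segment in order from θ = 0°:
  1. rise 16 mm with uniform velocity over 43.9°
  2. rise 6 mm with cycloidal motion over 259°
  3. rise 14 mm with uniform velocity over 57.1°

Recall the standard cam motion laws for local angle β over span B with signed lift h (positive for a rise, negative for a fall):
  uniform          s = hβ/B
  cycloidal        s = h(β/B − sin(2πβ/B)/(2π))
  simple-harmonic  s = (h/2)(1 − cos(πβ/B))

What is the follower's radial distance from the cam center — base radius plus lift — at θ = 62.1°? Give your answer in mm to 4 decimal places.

seg 1 [0°–43.9°] uniform, h=16: full span → s += 16 → s = 16.0000
seg 2 [43.9°–302.9°] cycloidal, h=6: θ=62.1° here. β=18.2, B=259. 6·(0.0703 − sin(2π·0.0703)/(2π)) = 0.0136 → s = 16.0136
radial distance = base radius + s = 49 + 16.0136 = 65.0136

65.0136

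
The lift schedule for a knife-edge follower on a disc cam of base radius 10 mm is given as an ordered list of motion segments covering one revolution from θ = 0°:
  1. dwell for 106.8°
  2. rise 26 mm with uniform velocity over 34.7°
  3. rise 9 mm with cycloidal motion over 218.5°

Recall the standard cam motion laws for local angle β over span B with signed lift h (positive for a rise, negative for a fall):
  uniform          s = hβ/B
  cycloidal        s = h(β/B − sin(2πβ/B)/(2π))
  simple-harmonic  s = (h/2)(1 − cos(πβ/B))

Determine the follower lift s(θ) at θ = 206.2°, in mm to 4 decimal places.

seg 1 [0°–106.8°] dwell: s stays 0.0000
seg 2 [106.8°–141.5°] uniform, h=26: full span → s += 26 → s = 26.0000
seg 3 [141.5°–360°] cycloidal, h=9: θ=206.2° here. β=64.7, B=218.5. 9·(0.2961 − sin(2π·0.2961)/(2π)) = 1.2923 → s = 27.2923

27.2923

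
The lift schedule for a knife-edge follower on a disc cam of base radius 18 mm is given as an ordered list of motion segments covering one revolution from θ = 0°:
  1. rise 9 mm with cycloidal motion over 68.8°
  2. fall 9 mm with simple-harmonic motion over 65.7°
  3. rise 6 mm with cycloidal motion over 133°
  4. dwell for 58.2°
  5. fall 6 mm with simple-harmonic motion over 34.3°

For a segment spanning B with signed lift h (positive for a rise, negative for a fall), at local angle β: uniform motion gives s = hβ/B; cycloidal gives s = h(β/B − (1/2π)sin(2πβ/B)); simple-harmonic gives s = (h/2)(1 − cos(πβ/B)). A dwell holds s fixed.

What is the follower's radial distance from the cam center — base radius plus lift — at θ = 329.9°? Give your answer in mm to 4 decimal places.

seg 1 [0°–68.8°] cycloidal, h=9: full span → s += 9 → s = 9.0000
seg 2 [68.8°–134.5°] simple-harmonic, h=-9: full span → s += -9 → s = 0.0000
seg 3 [134.5°–267.5°] cycloidal, h=6: full span → s += 6 → s = 6.0000
seg 4 [267.5°–325.7°] dwell: s stays 6.0000
seg 5 [325.7°–360°] simple-harmonic, h=-6: θ=329.9° here. β=4.2, B=34.3. -6/2·(1 − cos(π·0.1224)) = -0.2192 → s = 5.7808
radial distance = base radius + s = 18 + 5.7808 = 23.7808

23.7808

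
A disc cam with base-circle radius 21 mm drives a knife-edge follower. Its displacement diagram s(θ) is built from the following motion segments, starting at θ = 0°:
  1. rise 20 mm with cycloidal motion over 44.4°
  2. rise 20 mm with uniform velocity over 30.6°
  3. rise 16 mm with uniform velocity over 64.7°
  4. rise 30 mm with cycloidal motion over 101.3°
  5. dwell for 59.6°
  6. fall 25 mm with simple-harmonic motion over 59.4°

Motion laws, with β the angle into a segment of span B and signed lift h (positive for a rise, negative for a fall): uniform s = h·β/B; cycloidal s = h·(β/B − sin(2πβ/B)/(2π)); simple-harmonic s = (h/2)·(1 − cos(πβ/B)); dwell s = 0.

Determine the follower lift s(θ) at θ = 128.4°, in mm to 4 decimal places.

seg 1 [0°–44.4°] cycloidal, h=20: full span → s += 20 → s = 20.0000
seg 2 [44.4°–75°] uniform, h=20: full span → s += 20 → s = 40.0000
seg 3 [75°–139.7°] uniform, h=16: θ=128.4° here. β=53.4, B=64.7. 16·53.4/64.7 = 13.2056 → s = 53.2056

53.2056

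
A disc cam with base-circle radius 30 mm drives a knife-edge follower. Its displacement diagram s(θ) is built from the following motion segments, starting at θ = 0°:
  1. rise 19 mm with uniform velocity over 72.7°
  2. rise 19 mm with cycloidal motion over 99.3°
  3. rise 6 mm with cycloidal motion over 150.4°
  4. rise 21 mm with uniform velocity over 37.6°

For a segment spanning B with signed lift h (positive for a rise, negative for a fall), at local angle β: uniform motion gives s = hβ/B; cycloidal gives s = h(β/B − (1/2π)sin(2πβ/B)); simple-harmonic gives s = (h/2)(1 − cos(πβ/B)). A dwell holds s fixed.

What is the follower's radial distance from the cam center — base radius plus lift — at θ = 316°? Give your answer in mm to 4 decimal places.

seg 1 [0°–72.7°] uniform, h=19: full span → s += 19 → s = 19.0000
seg 2 [72.7°–172°] cycloidal, h=19: full span → s += 19 → s = 38.0000
seg 3 [172°–322.4°] cycloidal, h=6: θ=316° here. β=144, B=150.4. 6·(0.9574 − sin(2π·0.9574)/(2π)) = 5.9970 → s = 43.9970
radial distance = base radius + s = 30 + 43.9970 = 73.9970

73.9970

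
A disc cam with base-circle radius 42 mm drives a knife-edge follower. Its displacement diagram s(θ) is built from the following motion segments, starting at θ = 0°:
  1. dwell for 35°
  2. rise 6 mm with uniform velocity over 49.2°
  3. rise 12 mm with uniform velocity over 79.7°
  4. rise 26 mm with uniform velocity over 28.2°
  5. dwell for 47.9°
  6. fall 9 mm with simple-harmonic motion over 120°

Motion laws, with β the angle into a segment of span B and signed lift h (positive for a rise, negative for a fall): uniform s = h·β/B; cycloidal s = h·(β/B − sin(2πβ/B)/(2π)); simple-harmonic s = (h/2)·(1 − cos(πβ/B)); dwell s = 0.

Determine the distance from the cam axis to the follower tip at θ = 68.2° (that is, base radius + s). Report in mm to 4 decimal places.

seg 1 [0°–35°] dwell: s stays 0.0000
seg 2 [35°–84.2°] uniform, h=6: θ=68.2° here. β=33.2, B=49.2. 6·33.2/49.2 = 4.0488 → s = 4.0488
radial distance = base radius + s = 42 + 4.0488 = 46.0488

46.0488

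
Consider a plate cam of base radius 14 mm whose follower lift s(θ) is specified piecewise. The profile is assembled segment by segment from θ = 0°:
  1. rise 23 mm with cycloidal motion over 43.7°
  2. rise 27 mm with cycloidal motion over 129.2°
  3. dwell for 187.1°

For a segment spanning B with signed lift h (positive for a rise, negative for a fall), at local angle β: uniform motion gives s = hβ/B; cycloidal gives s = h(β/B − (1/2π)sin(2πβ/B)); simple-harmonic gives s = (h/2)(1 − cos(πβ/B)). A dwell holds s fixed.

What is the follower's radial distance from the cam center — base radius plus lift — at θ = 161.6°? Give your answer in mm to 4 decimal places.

seg 1 [0°–43.7°] cycloidal, h=23: full span → s += 23 → s = 23.0000
seg 2 [43.7°–172.9°] cycloidal, h=27: θ=161.6° here. β=117.9, B=129.2. 27·(0.9125 − sin(2π·0.9125)/(2π)) = 26.8829 → s = 49.8829
radial distance = base radius + s = 14 + 49.8829 = 63.8829

63.8829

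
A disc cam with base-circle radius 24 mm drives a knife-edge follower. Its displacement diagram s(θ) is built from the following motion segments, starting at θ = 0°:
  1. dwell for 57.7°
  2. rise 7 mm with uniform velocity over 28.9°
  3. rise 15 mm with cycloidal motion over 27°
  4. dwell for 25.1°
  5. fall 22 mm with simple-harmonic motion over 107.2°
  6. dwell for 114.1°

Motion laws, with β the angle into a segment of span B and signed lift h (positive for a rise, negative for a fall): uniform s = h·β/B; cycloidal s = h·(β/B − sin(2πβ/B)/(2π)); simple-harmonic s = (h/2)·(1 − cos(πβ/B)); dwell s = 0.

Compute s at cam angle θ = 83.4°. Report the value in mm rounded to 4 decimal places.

seg 1 [0°–57.7°] dwell: s stays 0.0000
seg 2 [57.7°–86.6°] uniform, h=7: θ=83.4° here. β=25.7, B=28.9. 7·25.7/28.9 = 6.2249 → s = 6.2249

6.2249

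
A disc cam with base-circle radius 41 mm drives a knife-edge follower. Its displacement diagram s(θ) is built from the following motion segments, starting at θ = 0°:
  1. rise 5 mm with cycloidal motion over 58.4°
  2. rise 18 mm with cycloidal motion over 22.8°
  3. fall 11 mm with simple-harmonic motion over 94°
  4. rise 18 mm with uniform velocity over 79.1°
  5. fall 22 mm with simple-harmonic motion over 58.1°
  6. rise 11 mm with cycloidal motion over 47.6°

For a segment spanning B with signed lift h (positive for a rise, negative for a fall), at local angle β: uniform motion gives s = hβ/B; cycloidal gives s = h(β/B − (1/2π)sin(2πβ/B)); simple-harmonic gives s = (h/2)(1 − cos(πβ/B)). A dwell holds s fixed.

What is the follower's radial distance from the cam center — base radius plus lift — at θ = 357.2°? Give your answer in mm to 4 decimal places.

seg 1 [0°–58.4°] cycloidal, h=5: full span → s += 5 → s = 5.0000
seg 2 [58.4°–81.2°] cycloidal, h=18: full span → s += 18 → s = 23.0000
seg 3 [81.2°–175.2°] simple-harmonic, h=-11: full span → s += -11 → s = 12.0000
seg 4 [175.2°–254.3°] uniform, h=18: full span → s += 18 → s = 30.0000
seg 5 [254.3°–312.4°] simple-harmonic, h=-22: full span → s += -22 → s = 8.0000
seg 6 [312.4°–360°] cycloidal, h=11: θ=357.2° here. β=44.8, B=47.6. 11·(0.9412 − sin(2π·0.9412)/(2π)) = 10.9854 → s = 18.9854
radial distance = base radius + s = 41 + 18.9854 = 59.9854

59.9854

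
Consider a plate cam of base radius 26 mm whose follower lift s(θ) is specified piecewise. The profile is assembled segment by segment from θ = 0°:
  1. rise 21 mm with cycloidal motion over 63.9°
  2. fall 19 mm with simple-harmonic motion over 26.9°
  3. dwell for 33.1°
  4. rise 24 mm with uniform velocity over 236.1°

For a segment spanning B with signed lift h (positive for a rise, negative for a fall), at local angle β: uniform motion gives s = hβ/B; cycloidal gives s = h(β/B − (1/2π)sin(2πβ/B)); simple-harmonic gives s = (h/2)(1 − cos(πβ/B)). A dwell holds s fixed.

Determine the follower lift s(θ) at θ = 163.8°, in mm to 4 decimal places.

seg 1 [0°–63.9°] cycloidal, h=21: full span → s += 21 → s = 21.0000
seg 2 [63.9°–90.8°] simple-harmonic, h=-19: full span → s += -19 → s = 2.0000
seg 3 [90.8°–123.9°] dwell: s stays 2.0000
seg 4 [123.9°–360°] uniform, h=24: θ=163.8° here. β=39.9, B=236.1. 24·39.9/236.1 = 4.0559 → s = 6.0559

6.0559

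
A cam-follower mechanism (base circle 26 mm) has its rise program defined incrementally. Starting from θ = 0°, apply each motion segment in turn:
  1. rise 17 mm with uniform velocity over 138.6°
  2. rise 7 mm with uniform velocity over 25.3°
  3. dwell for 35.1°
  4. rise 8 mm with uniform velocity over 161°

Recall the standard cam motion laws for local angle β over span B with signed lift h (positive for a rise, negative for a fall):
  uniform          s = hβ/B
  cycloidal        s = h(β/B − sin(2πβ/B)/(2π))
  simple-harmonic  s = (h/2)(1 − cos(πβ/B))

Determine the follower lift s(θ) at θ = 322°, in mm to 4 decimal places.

seg 1 [0°–138.6°] uniform, h=17: full span → s += 17 → s = 17.0000
seg 2 [138.6°–163.9°] uniform, h=7: full span → s += 7 → s = 24.0000
seg 3 [163.9°–199°] dwell: s stays 24.0000
seg 4 [199°–360°] uniform, h=8: θ=322° here. β=123, B=161. 8·123/161 = 6.1118 → s = 30.1118

30.1118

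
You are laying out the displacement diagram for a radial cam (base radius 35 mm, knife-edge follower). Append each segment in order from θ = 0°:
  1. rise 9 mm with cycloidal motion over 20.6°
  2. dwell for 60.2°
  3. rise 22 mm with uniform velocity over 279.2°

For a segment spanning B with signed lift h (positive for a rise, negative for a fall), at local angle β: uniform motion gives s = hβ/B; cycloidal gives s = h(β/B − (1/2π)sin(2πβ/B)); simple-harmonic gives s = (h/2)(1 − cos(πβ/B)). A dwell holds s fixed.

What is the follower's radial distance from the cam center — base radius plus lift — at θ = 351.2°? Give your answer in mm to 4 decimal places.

seg 1 [0°–20.6°] cycloidal, h=9: full span → s += 9 → s = 9.0000
seg 2 [20.6°–80.8°] dwell: s stays 9.0000
seg 3 [80.8°–360°] uniform, h=22: θ=351.2° here. β=270.4, B=279.2. 22·270.4/279.2 = 21.3066 → s = 30.3066
radial distance = base radius + s = 35 + 30.3066 = 65.3066

65.3066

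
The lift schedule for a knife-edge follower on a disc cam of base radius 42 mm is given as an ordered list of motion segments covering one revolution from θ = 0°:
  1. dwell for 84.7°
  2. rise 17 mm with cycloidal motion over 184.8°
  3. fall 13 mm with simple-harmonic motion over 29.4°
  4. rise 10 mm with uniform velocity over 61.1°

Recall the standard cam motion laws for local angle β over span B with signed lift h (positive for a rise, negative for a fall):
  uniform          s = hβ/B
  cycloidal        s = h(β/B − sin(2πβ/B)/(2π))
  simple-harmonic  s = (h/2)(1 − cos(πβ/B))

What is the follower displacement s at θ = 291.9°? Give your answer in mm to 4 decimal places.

seg 1 [0°–84.7°] dwell: s stays 0.0000
seg 2 [84.7°–269.5°] cycloidal, h=17: full span → s += 17 → s = 17.0000
seg 3 [269.5°–298.9°] simple-harmonic, h=-13: θ=291.9° here. β=22.4, B=29.4. -13/2·(1 − cos(π·0.7619)) = -11.2648 → s = 5.7352

5.7352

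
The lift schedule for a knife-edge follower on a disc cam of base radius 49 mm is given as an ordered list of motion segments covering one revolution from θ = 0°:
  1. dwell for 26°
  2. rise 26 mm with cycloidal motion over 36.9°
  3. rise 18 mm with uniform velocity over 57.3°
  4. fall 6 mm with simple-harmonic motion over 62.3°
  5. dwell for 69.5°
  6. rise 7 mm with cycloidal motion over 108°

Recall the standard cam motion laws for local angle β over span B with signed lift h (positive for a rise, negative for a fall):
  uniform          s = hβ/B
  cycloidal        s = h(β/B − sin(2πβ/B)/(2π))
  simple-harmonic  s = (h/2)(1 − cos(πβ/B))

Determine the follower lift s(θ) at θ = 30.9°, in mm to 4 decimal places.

seg 1 [0°–26°] dwell: s stays 0.0000
seg 2 [26°–62.9°] cycloidal, h=26: θ=30.9° here. β=4.9, B=36.9. 26·(0.1328 − sin(2π·0.1328)/(2π)) = 0.3869 → s = 0.3869

0.3869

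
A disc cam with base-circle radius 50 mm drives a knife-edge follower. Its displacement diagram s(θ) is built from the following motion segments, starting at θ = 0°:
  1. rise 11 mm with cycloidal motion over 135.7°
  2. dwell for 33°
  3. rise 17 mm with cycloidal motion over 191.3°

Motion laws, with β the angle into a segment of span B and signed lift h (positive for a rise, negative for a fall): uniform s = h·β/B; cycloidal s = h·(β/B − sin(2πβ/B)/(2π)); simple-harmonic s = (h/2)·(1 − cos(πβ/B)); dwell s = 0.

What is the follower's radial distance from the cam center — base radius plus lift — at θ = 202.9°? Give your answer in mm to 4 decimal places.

seg 1 [0°–135.7°] cycloidal, h=11: full span → s += 11 → s = 11.0000
seg 2 [135.7°–168.7°] dwell: s stays 11.0000
seg 3 [168.7°–360°] cycloidal, h=17: θ=202.9° here. β=34.2, B=191.3. 17·(0.1788 − sin(2π·0.1788)/(2π)) = 0.6000 → s = 11.6000
radial distance = base radius + s = 50 + 11.6000 = 61.6000

61.6000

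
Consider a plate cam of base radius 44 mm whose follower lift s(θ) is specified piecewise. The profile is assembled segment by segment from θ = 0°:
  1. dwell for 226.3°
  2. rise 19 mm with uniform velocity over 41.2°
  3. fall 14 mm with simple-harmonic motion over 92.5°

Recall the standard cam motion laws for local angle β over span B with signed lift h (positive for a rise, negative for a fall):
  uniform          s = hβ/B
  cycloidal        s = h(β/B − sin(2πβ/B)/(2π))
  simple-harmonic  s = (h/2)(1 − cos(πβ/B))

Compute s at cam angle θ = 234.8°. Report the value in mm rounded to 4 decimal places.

seg 1 [0°–226.3°] dwell: s stays 0.0000
seg 2 [226.3°–267.5°] uniform, h=19: θ=234.8° here. β=8.5, B=41.2. 19·8.5/41.2 = 3.9199 → s = 3.9199

3.9199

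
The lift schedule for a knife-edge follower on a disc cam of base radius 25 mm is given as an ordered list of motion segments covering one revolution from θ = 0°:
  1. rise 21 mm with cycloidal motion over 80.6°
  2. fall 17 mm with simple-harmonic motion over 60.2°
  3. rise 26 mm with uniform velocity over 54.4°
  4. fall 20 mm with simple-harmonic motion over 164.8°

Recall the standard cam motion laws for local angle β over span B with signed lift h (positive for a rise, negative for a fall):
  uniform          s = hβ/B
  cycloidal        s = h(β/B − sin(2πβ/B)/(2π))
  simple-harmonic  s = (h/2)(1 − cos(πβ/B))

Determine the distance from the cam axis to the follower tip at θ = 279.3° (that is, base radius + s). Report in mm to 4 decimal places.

seg 1 [0°–80.6°] cycloidal, h=21: full span → s += 21 → s = 21.0000
seg 2 [80.6°–140.8°] simple-harmonic, h=-17: full span → s += -17 → s = 4.0000
seg 3 [140.8°–195.2°] uniform, h=26: full span → s += 26 → s = 30.0000
seg 4 [195.2°–360°] simple-harmonic, h=-20: θ=279.3° here. β=84.1, B=164.8. -20/2·(1 − cos(π·0.5103)) = -10.3240 → s = 19.6760
radial distance = base radius + s = 25 + 19.6760 = 44.6760

44.6760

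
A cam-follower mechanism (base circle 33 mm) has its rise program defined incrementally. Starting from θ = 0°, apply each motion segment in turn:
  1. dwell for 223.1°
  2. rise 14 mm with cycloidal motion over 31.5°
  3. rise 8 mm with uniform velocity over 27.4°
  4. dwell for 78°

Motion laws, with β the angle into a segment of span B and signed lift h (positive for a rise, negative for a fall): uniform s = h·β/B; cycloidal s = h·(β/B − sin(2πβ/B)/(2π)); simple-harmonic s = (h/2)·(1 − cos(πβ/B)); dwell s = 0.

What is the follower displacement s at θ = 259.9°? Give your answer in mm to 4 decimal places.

seg 1 [0°–223.1°] dwell: s stays 0.0000
seg 2 [223.1°–254.6°] cycloidal, h=14: full span → s += 14 → s = 14.0000
seg 3 [254.6°–282°] uniform, h=8: θ=259.9° here. β=5.3, B=27.4. 8·5.3/27.4 = 1.5474 → s = 15.5474

15.5474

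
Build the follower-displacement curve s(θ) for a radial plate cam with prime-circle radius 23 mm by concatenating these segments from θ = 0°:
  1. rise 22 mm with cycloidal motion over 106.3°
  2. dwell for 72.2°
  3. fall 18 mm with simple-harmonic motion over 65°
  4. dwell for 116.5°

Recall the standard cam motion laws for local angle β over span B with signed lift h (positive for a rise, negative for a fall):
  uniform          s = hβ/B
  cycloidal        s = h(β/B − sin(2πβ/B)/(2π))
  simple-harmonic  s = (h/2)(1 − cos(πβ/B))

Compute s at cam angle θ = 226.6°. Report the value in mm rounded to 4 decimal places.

seg 1 [0°–106.3°] cycloidal, h=22: full span → s += 22 → s = 22.0000
seg 2 [106.3°–178.5°] dwell: s stays 22.0000
seg 3 [178.5°–243.5°] simple-harmonic, h=-18: θ=226.6° here. β=48.1, B=65. -18/2·(1 − cos(π·0.7400)) = -15.1609 → s = 6.8391

6.8391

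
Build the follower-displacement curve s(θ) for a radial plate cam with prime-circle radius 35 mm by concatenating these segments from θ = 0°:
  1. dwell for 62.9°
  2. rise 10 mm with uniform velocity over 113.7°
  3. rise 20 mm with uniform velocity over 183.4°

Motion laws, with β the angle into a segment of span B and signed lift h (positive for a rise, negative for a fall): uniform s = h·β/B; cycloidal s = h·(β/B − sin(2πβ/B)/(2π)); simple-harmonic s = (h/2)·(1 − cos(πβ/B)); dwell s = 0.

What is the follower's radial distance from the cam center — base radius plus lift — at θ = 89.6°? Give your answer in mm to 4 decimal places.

seg 1 [0°–62.9°] dwell: s stays 0.0000
seg 2 [62.9°–176.6°] uniform, h=10: θ=89.6° here. β=26.7, B=113.7. 10·26.7/113.7 = 2.3483 → s = 2.3483
radial distance = base radius + s = 35 + 2.3483 = 37.3483

37.3483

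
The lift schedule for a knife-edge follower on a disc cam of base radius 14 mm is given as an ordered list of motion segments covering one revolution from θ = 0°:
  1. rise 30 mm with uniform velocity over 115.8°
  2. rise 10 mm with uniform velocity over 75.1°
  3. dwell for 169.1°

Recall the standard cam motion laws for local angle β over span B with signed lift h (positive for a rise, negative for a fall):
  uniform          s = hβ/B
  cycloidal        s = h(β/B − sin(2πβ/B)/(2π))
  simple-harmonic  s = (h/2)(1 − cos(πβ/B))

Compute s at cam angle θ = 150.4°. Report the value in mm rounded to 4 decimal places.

seg 1 [0°–115.8°] uniform, h=30: full span → s += 30 → s = 30.0000
seg 2 [115.8°–190.9°] uniform, h=10: θ=150.4° here. β=34.6, B=75.1. 10·34.6/75.1 = 4.6072 → s = 34.6072

34.6072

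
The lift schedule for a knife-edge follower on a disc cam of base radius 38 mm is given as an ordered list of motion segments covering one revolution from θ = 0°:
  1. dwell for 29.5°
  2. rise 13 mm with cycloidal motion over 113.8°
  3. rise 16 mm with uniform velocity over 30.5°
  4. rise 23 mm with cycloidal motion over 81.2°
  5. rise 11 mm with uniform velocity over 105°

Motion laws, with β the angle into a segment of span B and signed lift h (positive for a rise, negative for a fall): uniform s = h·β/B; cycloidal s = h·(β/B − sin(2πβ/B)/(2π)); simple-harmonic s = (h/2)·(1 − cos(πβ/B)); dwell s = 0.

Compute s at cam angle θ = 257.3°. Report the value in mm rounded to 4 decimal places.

seg 1 [0°–29.5°] dwell: s stays 0.0000
seg 2 [29.5°–143.3°] cycloidal, h=13: full span → s += 13 → s = 13.0000
seg 3 [143.3°–173.8°] uniform, h=16: full span → s += 16 → s = 29.0000
seg 4 [173.8°–255°] cycloidal, h=23: full span → s += 23 → s = 52.0000
seg 5 [255°–360°] uniform, h=11: θ=257.3° here. β=2.3, B=105. 11·2.3/105 = 0.2410 → s = 52.2410

52.2410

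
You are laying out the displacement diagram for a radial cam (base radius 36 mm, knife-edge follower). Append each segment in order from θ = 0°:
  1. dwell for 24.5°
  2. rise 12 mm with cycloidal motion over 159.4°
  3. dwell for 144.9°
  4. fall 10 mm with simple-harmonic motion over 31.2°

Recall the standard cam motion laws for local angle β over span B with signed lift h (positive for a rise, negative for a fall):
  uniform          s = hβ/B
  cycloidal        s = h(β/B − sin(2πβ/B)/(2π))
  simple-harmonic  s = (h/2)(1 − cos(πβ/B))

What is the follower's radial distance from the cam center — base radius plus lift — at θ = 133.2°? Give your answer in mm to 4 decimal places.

seg 1 [0°–24.5°] dwell: s stays 0.0000
seg 2 [24.5°–183.9°] cycloidal, h=12: θ=133.2° here. β=108.7, B=159.4. 12·(0.6819 − sin(2π·0.6819)/(2π)) = 9.9210 → s = 9.9210
radial distance = base radius + s = 36 + 9.9210 = 45.9210

45.9210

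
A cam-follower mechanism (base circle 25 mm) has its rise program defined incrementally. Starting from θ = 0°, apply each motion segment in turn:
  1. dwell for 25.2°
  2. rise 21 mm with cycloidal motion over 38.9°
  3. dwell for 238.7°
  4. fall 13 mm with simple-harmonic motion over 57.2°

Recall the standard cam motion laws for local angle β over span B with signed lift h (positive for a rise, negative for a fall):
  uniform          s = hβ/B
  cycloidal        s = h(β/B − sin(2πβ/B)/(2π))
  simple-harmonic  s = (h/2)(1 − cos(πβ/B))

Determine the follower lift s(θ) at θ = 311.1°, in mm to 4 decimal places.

seg 1 [0°–25.2°] dwell: s stays 0.0000
seg 2 [25.2°–64.1°] cycloidal, h=21: full span → s += 21 → s = 21.0000
seg 3 [64.1°–302.8°] dwell: s stays 21.0000
seg 4 [302.8°–360°] simple-harmonic, h=-13: θ=311.1° here. β=8.3, B=57.2. -13/2·(1 − cos(π·0.1451)) = -0.6638 → s = 20.3362

20.3362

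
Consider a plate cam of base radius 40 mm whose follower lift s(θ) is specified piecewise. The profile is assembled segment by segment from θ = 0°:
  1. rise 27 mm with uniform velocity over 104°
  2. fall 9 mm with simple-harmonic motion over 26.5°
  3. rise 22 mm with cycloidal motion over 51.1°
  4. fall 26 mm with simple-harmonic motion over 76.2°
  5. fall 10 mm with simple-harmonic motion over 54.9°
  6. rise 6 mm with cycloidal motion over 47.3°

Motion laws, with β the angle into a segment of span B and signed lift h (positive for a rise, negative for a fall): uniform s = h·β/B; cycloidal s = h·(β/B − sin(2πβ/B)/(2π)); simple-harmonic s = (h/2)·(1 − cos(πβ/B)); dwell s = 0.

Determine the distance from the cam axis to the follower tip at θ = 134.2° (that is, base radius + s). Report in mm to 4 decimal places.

seg 1 [0°–104°] uniform, h=27: full span → s += 27 → s = 27.0000
seg 2 [104°–130.5°] simple-harmonic, h=-9: full span → s += -9 → s = 18.0000
seg 3 [130.5°–181.6°] cycloidal, h=22: θ=134.2° here. β=3.7, B=51.1. 22·(0.0724 − sin(2π·0.0724)/(2π)) = 0.0544 → s = 18.0544
radial distance = base radius + s = 40 + 18.0544 = 58.0544

58.0544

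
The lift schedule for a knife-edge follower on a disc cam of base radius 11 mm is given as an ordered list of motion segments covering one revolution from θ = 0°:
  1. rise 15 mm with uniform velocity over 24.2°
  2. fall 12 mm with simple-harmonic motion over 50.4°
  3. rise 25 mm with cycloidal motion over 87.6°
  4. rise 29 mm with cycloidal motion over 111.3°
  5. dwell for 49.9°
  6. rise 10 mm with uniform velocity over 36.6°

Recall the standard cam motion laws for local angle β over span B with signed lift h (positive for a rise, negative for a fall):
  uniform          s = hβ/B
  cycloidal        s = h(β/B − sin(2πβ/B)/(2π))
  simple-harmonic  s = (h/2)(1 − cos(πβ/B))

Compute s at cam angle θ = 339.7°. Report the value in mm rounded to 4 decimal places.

seg 1 [0°–24.2°] uniform, h=15: full span → s += 15 → s = 15.0000
seg 2 [24.2°–74.6°] simple-harmonic, h=-12: full span → s += -12 → s = 3.0000
seg 3 [74.6°–162.2°] cycloidal, h=25: full span → s += 25 → s = 28.0000
seg 4 [162.2°–273.5°] cycloidal, h=29: full span → s += 29 → s = 57.0000
seg 5 [273.5°–323.4°] dwell: s stays 57.0000
seg 6 [323.4°–360°] uniform, h=10: θ=339.7° here. β=16.3, B=36.6. 10·16.3/36.6 = 4.4536 → s = 61.4536

61.4536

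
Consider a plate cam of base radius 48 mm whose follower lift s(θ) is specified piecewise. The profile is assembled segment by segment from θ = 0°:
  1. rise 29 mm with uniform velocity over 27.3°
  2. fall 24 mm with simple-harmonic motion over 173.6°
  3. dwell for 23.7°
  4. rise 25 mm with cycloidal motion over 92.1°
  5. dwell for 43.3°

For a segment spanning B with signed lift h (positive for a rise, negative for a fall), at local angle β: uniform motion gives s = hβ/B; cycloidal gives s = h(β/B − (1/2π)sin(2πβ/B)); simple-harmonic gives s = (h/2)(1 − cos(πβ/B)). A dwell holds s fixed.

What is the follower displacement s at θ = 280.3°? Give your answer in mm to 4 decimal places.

seg 1 [0°–27.3°] uniform, h=29: full span → s += 29 → s = 29.0000
seg 2 [27.3°–200.9°] simple-harmonic, h=-24: full span → s += -24 → s = 5.0000
seg 3 [200.9°–224.6°] dwell: s stays 5.0000
seg 4 [224.6°–316.7°] cycloidal, h=25: θ=280.3° here. β=55.7, B=92.1. 25·(0.6048 − sin(2π·0.6048)/(2π)) = 17.5537 → s = 22.5537

22.5537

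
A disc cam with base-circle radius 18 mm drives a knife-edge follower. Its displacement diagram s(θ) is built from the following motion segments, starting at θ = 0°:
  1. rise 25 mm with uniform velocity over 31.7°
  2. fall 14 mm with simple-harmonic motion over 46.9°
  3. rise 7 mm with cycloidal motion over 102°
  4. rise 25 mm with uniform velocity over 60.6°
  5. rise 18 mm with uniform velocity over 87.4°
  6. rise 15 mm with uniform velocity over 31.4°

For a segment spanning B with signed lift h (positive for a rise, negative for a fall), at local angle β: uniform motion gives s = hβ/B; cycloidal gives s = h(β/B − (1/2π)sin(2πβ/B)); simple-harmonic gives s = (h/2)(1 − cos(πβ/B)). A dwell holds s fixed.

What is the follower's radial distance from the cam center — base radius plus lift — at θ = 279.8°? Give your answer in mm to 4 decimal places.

seg 1 [0°–31.7°] uniform, h=25: full span → s += 25 → s = 25.0000
seg 2 [31.7°–78.6°] simple-harmonic, h=-14: full span → s += -14 → s = 11.0000
seg 3 [78.6°–180.6°] cycloidal, h=7: full span → s += 7 → s = 18.0000
seg 4 [180.6°–241.2°] uniform, h=25: full span → s += 25 → s = 43.0000
seg 5 [241.2°–328.6°] uniform, h=18: θ=279.8° here. β=38.6, B=87.4. 18·38.6/87.4 = 7.9497 → s = 50.9497
radial distance = base radius + s = 18 + 50.9497 = 68.9497

68.9497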